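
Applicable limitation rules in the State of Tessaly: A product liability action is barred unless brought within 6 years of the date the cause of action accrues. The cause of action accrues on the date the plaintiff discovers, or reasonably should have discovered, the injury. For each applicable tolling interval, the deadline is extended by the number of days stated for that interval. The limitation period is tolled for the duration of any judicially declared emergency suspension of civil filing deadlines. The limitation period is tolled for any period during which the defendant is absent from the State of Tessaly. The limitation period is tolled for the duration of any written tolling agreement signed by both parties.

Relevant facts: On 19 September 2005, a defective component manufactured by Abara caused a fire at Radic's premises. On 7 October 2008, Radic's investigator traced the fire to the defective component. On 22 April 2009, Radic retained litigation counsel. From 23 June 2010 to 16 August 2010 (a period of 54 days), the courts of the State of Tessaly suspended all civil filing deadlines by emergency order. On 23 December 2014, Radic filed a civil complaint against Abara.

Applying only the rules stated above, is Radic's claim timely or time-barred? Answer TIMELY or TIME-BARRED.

TIME-BARRED

Accrual is tied to discovery, so the period began on 7 October 2008 rather than on 19 September 2005 when the act occurred.
The untolled deadline — 6 years after 7 October 2008 — is 7 October 2014.
The period was tolled for 54 days by the emergency suspension of filing deadlines (23 June 2010 to 16 August 2010), pushing the deadline to 30 November 2014.
None of the other events listed affects the running of the period under the stated rules.
The 23 December 2014 filing falls after the 30 November 2014 deadline; the claim is time-barred.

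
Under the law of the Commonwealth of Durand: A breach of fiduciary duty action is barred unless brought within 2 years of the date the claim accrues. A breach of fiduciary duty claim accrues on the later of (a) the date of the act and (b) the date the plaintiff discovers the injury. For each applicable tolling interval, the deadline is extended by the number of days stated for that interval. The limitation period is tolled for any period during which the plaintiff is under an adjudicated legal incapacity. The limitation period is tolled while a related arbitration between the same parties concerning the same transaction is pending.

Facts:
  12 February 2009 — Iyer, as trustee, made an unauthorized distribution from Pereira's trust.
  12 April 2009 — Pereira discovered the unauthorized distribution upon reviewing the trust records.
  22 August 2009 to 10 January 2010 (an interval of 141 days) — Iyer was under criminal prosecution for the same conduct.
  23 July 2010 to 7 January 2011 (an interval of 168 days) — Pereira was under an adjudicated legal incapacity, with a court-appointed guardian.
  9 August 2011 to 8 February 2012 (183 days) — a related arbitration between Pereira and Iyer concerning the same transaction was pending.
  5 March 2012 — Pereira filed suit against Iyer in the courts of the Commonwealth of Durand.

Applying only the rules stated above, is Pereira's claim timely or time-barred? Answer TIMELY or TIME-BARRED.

TIMELY

Taking the later of the act (12 February 2009) and discovery (12 April 2009), the claim accrued on 12 April 2009.
The untolled deadline — 2 years after 12 April 2009 — is 12 April 2011.
The plaintiff's legal incapacity from 23 July 2010 to 7 January 2011 tolled the period for 168 days, extending the deadline to 27 September 2011.
The pending related arbitration from 9 August 2011 to 8 February 2012 tolled the period for 183 days, extending the deadline to 28 March 2012.
Although a criminal prosecution ran from 22 August 2009 to 10 January 2010, the stated rules do not make that a tolling event, so it is disregarded.
Pereira filed on 5 March 2012, before the 28 March 2012 deadline, so the action is timely.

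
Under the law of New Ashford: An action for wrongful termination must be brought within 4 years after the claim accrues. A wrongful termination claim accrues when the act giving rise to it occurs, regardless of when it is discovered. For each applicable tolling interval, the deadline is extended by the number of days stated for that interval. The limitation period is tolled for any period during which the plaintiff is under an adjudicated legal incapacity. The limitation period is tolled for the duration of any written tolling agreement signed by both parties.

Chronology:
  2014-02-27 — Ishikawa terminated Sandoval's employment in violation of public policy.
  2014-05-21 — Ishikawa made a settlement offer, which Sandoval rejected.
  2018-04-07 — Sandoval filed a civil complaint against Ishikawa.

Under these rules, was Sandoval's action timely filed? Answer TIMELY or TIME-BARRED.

TIME-BARRED

The limitation period began to run on 2014-02-27.
Adding the 4 years base period to 2014-02-27 gives a deadline of 2018-02-27, before any tolling.
The other events in the timeline have no effect on the limitation period under the stated rules.
Filing on 2018-04-07 missed the 2018-02-27 deadline — the action is time-barred.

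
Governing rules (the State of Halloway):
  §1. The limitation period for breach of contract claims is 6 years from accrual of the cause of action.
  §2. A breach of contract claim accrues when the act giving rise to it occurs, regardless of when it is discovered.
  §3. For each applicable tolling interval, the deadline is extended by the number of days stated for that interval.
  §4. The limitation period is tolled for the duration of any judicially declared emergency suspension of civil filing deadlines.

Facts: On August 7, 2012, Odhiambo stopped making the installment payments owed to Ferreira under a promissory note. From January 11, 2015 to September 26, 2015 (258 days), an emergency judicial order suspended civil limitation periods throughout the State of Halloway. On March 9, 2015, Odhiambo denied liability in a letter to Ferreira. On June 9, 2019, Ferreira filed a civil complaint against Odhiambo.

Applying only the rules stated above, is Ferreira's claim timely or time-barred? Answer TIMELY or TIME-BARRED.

The limitation period began to run on August 7, 2012.
Adding the 6 years base period to August 7, 2012 gives a deadline of August 7, 2018, before any tolling.
Because the emergency suspension of filing deadlines ran from January 11, 2015 to September 26, 2015, the deadline is extended by 258 days to April 22, 2019.
None of the other events listed affects the running of the period under the stated rules.
The June 9, 2019 filing falls after the April 22, 2019 deadline; the claim is time-barred.

TIME-BARRED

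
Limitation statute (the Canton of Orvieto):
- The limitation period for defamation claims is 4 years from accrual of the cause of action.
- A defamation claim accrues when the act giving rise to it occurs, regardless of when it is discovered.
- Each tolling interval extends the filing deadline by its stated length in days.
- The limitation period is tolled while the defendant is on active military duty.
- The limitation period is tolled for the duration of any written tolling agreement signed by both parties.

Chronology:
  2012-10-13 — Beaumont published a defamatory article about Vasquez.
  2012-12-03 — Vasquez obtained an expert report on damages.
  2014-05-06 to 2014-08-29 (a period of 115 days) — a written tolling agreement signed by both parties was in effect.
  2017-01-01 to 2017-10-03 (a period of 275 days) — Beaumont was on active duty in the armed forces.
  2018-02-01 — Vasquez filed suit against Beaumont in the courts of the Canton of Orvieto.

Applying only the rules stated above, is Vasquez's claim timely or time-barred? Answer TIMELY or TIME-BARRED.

TIME-BARRED

The claim accrued on 2012-10-13, when the wrongful act occurred.
4 years from 2012-10-13 is 2016-10-13.
The written tolling agreement from 2014-05-06 to 2014-08-29 tolled the period for 115 days, extending the deadline to 2017-02-05.
Because the defendant's active military service ran from 2017-01-01 to 2017-10-03, the deadline is extended by 275 days to 2017-11-07.
The other events in the timeline have no effect on the limitation period under the stated rules.
The 2018-02-01 filing falls after the 2017-11-07 deadline; the claim is time-barred.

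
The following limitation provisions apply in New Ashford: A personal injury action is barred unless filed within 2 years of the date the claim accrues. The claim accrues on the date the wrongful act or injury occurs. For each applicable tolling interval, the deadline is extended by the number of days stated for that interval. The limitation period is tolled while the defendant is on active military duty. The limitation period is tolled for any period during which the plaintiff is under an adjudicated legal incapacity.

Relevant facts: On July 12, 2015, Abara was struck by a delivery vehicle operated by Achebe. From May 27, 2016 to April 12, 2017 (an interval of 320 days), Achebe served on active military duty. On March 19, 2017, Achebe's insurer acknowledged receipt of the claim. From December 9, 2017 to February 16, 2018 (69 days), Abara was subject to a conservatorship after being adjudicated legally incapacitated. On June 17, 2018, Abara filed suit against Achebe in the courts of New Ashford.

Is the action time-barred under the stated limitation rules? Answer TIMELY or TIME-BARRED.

TIMELY

The claim accrued on July 12, 2015, the date of the act.
2 years from July 12, 2015 is July 12, 2017.
The defendant's active military service from May 27, 2016 to April 12, 2017 tolled the period for 320 days, extending the deadline to May 28, 2018.
Because the plaintiff's legal incapacity ran from December 9, 2017 to February 16, 2018, the deadline is extended by 69 days to August 5, 2018.
Nothing else in the chronology tolls or restarts the period.
The June 17, 2018 filing precedes the August 5, 2018 deadline; the claim is timely.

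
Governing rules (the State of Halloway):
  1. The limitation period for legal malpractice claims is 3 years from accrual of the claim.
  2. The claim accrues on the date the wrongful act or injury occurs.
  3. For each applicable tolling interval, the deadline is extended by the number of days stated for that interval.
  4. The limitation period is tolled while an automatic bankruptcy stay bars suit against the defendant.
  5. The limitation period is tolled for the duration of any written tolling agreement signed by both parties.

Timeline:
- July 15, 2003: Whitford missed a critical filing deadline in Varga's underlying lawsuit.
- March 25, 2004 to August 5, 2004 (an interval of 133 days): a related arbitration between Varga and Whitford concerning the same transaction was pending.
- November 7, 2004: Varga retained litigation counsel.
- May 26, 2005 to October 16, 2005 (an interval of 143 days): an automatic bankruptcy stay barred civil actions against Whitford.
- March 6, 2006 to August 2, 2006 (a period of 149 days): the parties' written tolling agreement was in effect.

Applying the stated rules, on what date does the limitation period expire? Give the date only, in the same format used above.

The claim accrued on July 15, 2003, when the wrongful act occurred.
3 years from July 15, 2003 is July 15, 2006.
The period was tolled for 143 days by the automatic bankruptcy stay (May 26, 2005 to October 16, 2005), pushing the deadline to December 5, 2006.
Because the written tolling agreement ran from March 6, 2006 to August 2, 2006, the deadline is extended by 149 days to May 3, 2007.
No stated provision tolls the period for a pending arbitration, so the interval from March 25, 2004 to August 5, 2004 has no effect on the deadline.
Nothing else in the chronology tolls or restarts the period.

May 3, 2007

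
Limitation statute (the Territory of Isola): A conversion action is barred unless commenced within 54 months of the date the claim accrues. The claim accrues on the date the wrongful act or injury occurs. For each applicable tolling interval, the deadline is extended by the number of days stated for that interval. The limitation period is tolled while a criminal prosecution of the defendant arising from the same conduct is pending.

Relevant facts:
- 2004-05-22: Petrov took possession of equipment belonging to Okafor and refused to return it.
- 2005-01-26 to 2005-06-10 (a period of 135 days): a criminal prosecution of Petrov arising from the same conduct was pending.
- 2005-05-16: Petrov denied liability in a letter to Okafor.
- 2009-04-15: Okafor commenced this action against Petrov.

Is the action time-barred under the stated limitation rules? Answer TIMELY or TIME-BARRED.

The claim accrued on 2004-05-22, when the wrongful act occurred.
Adding the 54 months base period to 2004-05-22 gives a deadline of 2008-11-22, before any tolling.
The period was tolled for 135 days by the pending criminal prosecution (2005-01-26 to 2005-06-10), pushing the deadline to 2009-04-06.
The other events in the timeline have no effect on the limitation period under the stated rules.
Okafor filed on 2009-04-15, after the 2009-04-06 deadline, so the action is time-barred.

TIME-BARRED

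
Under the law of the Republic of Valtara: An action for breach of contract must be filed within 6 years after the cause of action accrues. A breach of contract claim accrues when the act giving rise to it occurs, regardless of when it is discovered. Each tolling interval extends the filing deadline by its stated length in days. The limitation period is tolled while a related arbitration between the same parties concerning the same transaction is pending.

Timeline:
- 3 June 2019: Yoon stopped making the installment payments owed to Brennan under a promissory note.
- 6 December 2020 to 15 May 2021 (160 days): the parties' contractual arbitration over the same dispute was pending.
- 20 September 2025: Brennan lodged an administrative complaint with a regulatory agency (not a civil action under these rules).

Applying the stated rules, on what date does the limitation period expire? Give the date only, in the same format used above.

The cause of action accrued on 3 June 2019, the date of the act.
6 years from 3 June 2019 is 3 June 2025.
The pending related arbitration from 6 December 2020 to 15 May 2021 tolled the period for 160 days, extending the deadline to 10 November 2025.
None of the other events listed affects the running of the period under the stated rules.

10 November 2025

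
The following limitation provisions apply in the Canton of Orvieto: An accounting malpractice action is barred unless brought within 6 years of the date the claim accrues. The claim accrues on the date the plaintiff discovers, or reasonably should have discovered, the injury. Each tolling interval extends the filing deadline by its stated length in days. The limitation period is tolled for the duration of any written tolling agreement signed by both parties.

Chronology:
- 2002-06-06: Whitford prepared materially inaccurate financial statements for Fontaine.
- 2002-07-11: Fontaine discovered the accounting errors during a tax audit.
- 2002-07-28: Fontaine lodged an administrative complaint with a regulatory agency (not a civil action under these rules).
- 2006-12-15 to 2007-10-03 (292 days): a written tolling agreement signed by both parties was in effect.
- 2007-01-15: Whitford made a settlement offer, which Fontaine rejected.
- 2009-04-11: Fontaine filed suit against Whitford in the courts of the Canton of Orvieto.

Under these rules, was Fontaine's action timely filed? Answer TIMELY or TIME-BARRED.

TIMELY

Under the discovery rule, the claim accrued on 2002-07-11, when Fontaine discovered the injury — not on the 2002-06-06 date of the underlying act.
The untolled deadline — 6 years after 2002-07-11 — is 2008-07-11.
Because the written tolling agreement ran from 2006-12-15 to 2007-10-03, the deadline is extended by 292 days to 2009-04-29.
None of the other events listed affects the running of the period under the stated rules.
Fontaine filed on 2009-04-11, before the 2009-04-29 deadline, so the action is timely.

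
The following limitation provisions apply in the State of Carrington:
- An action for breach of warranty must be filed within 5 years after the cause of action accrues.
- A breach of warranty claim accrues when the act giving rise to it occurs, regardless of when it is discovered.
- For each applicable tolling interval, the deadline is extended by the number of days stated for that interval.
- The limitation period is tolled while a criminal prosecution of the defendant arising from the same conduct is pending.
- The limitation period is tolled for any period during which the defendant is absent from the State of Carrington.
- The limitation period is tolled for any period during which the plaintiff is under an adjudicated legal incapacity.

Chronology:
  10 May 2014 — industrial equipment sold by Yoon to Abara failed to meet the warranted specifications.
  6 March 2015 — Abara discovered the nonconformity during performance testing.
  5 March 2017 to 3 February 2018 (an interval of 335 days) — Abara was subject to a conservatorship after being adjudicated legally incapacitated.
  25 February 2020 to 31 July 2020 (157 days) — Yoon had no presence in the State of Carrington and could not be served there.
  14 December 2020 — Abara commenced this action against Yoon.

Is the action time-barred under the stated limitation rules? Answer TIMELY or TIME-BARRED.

Because the rule ties accrual to occurrence, the claim accrued on 10 May 2014, not on the 6 March 2015 discovery date.
Adding the 5 years base period to 10 May 2014 gives a deadline of 10 May 2019, before any tolling.
The plaintiff's legal incapacity from 5 March 2017 to 3 February 2018 tolled the period for 335 days, extending the deadline to 9 April 2020.
The period was tolled for 157 days by the defendant's absence from the jurisdiction (25 February 2020 to 31 July 2020), pushing the deadline to 13 September 2020.
The 14 December 2020 filing falls after the 13 September 2020 deadline; the claim is time-barred.

TIME-BARRED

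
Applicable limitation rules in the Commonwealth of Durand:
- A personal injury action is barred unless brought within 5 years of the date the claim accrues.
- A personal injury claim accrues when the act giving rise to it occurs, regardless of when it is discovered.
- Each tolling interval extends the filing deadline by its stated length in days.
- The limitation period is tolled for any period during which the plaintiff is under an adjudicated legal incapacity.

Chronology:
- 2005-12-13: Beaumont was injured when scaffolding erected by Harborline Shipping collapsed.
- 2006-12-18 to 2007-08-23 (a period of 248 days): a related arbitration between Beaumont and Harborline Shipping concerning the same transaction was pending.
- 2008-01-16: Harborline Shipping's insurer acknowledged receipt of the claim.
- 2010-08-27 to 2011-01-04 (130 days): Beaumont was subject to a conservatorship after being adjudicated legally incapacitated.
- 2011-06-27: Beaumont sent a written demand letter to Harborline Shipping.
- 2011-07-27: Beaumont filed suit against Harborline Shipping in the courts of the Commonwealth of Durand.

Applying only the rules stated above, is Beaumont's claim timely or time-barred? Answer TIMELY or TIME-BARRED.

The claim accrued on 2005-12-13, the date of the act.
Adding the 5 years base period to 2005-12-13 gives a deadline of 2010-12-13, before any tolling.
Because the plaintiff's legal incapacity ran from 2010-08-27 to 2011-01-04, the deadline is extended by 130 days to 2011-04-22.
Although a pending arbitration ran from 2006-12-18 to 2007-08-23, the stated rules do not make that a tolling event, so it is disregarded.
None of the other events listed affects the running of the period under the stated rules.
Beaumont filed on 2011-07-27, after the 2011-04-22 deadline, so the action is time-barred.

TIME-BARRED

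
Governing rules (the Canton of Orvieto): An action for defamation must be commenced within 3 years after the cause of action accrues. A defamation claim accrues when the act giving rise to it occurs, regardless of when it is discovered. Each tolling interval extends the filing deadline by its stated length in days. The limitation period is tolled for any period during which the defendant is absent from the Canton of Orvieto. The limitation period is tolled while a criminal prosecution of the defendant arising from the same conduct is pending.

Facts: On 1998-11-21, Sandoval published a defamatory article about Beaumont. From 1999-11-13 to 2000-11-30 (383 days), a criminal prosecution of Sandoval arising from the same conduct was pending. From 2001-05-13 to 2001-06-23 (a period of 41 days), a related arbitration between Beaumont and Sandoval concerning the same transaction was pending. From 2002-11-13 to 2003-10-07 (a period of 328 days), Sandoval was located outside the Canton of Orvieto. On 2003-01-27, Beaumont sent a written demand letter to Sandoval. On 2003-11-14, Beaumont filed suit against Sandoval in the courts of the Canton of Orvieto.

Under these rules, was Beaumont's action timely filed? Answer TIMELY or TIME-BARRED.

The cause of action accrued on 1998-11-21, the date of the act.
Adding the 3 years base period to 1998-11-21 gives a deadline of 2001-11-21, before any tolling.
The period was tolled for 383 days by the pending criminal prosecution (1999-11-13 to 2000-11-30), pushing the deadline to 2002-12-09.
The defendant's absence from the jurisdiction from 2002-11-13 to 2003-10-07 tolled the period for 328 days, extending the deadline to 2003-11-02.
No stated provision tolls the period for a pending arbitration, so the interval from 2001-05-13 to 2001-06-23 has no effect on the deadline.
Nothing else in the chronology tolls or restarts the period.
Beaumont filed on 2003-11-14, after the 2003-11-02 deadline, so the action is time-barred.

TIME-BARRED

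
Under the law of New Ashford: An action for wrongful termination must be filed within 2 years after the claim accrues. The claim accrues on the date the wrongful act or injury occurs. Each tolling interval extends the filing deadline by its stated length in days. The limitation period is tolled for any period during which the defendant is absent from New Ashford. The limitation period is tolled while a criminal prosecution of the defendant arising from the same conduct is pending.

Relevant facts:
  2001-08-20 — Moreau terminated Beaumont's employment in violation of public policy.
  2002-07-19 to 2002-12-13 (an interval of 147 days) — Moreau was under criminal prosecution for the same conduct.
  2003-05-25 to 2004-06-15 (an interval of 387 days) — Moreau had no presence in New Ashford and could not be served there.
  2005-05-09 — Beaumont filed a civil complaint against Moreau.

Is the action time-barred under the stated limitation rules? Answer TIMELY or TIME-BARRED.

The claim accrued on 2001-08-20, the date of the act.
2 years from 2001-08-20 is 2003-08-20.
Because the pending criminal prosecution ran from 2002-07-19 to 2002-12-13, the deadline is extended by 147 days to 2004-01-14.
The period was tolled for 387 days by the defendant's absence from the jurisdiction (2003-05-25 to 2004-06-15), pushing the deadline to 2005-02-04.
Beaumont filed on 2005-05-09, after the 2005-02-04 deadline, so the action is time-barred.

TIME-BARRED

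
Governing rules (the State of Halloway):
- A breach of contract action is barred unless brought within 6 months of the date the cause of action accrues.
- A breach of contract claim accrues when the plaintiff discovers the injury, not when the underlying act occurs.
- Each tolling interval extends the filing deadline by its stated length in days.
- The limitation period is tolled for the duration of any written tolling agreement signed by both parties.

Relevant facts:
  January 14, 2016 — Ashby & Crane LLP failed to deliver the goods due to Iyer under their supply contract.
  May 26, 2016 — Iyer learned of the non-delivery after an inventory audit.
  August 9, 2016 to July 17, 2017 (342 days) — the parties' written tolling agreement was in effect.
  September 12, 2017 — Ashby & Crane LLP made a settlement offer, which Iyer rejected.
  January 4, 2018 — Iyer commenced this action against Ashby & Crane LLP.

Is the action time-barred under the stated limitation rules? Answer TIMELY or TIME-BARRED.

The claim did not accrue until Iyer discovered the injury on May 26, 2016; the January 14, 2016 act date does not start the clock under the stated rule.
The untolled deadline — 6 months after May 26, 2016 — is November 26, 2016.
The written tolling agreement from August 9, 2016 to July 17, 2017 tolled the period for 342 days, extending the deadline to November 3, 2017.
None of the other events listed affects the running of the period under the stated rules.
Filing on January 4, 2018 missed the November 3, 2017 deadline — the action is time-barred.

TIME-BARRED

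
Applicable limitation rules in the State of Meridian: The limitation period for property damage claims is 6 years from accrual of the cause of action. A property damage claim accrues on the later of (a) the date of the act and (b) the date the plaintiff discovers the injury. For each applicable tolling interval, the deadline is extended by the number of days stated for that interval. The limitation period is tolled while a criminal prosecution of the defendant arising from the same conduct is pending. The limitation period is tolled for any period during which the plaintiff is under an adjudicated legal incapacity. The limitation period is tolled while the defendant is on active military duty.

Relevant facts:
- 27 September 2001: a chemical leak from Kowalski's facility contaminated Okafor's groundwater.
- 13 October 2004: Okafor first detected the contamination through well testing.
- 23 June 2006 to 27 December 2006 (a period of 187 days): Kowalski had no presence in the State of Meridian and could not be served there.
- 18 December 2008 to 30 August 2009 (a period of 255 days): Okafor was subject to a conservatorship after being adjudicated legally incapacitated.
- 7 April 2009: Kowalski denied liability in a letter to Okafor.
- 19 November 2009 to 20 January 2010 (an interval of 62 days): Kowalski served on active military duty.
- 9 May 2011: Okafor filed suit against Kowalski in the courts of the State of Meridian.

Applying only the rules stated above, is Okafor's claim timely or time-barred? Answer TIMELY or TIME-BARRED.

Taking the later of the act (27 September 2001) and discovery (13 October 2004), the claim accrued on 13 October 2004.
6 years from 13 October 2004 is 13 October 2010.
The period was tolled for 255 days by the plaintiff's legal incapacity (18 December 2008 to 30 August 2009), pushing the deadline to 25 June 2011.
Because the defendant's active military service ran from 19 November 2009 to 20 January 2010, the deadline is extended by 62 days to 26 August 2011.
Although the defendant's absence ran from 23 June 2006 to 27 December 2006, the stated rules do not make that a tolling event, so it is disregarded.
The other events in the timeline have no effect on the limitation period under the stated rules.
Okafor filed on 9 May 2011, before the 26 August 2011 deadline, so the action is timely.

TIMELY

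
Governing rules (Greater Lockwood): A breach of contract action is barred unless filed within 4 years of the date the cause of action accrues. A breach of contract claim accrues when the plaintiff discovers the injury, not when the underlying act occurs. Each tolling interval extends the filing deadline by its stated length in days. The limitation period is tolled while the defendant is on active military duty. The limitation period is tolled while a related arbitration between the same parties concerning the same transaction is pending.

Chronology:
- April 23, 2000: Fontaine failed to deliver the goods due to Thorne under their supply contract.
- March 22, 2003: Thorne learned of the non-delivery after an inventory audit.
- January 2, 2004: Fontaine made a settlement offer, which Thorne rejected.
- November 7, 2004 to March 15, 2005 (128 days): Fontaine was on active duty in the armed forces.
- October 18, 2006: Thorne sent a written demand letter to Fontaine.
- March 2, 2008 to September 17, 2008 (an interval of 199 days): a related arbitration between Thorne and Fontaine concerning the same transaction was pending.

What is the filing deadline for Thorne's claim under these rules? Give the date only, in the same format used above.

Accrual is tied to discovery, so the period began on March 22, 2003 rather than on April 23, 2000 when the act occurred.
4 years from March 22, 2003 is March 22, 2007.
Because the defendant's active military service ran from November 7, 2004 to March 15, 2005, the deadline is extended by 128 days to July 28, 2007.
The pending related arbitration starting March 2, 2008 came too late — the period had run on July 28, 2007 — and so does not extend the deadline.
None of the other events listed affects the running of the period under the stated rules.

July 28, 2007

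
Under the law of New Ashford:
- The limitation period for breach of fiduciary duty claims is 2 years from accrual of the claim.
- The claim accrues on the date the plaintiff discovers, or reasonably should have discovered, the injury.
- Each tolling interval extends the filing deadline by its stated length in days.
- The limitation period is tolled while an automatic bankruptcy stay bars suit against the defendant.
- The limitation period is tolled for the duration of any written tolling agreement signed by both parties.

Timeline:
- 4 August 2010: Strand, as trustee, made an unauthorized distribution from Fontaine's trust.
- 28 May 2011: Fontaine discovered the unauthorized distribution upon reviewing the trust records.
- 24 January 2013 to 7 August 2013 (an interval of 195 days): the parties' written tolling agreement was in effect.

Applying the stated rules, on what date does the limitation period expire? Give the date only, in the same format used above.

9 December 2013

Accrual is tied to discovery, so the period began on 28 May 2011 rather than on 4 August 2010 when the act occurred.
2 years from 28 May 2011 is 28 May 2013.
The period was tolled for 195 days by the written tolling agreement (24 January 2013 to 7 August 2013), pushing the deadline to 9 December 2013.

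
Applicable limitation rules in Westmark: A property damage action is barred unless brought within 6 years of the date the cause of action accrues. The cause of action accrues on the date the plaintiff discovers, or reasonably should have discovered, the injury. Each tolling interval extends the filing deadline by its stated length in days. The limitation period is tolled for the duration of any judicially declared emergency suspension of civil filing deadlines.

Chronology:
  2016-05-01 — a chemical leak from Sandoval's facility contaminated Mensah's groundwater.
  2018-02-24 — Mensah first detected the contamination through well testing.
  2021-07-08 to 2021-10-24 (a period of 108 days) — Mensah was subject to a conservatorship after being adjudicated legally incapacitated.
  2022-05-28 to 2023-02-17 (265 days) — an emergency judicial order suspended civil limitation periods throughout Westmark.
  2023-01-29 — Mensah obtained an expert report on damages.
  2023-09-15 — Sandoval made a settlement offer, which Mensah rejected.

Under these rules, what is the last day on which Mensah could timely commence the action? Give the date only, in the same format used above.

The claim did not accrue until Mensah discovered the injury on 2018-02-24; the 2016-05-01 act date does not start the clock under the stated rule.
Adding the 6 years base period to 2018-02-24 gives a deadline of 2024-02-24, before any tolling.
Because the emergency suspension of filing deadlines ran from 2022-05-28 to 2023-02-17, the deadline is extended by 265 days to 2024-11-15.
The plaintiff's legal incapacity from 2021-07-08 to 2021-10-24 does not toll the period, because no stated rule makes the plaintiff's incapacity a tolling event.
The other events in the timeline have no effect on the limitation period under the stated rules.

2024-11-15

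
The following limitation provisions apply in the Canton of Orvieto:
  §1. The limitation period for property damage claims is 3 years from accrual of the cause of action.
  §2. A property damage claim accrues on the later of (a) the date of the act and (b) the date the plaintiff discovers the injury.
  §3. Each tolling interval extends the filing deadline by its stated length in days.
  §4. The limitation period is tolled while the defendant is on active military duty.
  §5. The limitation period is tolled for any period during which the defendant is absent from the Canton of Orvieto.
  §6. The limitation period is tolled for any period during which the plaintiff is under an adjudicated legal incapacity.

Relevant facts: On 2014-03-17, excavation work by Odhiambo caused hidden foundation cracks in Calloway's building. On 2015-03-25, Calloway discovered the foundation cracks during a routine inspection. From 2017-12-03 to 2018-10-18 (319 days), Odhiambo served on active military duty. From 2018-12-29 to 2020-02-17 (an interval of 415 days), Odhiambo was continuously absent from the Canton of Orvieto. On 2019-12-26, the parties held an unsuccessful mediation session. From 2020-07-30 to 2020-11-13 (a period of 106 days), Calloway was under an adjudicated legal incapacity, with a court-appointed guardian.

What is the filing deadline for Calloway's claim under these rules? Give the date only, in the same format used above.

2020-03-28

The claim accrued on 2015-03-25 — the later of the 2014-03-17 act and the 2015-03-25 discovery.
3 years from 2015-03-25 is 2018-03-25.
The period was tolled for 319 days by the defendant's active military service (2017-12-03 to 2018-10-18), pushing the deadline to 2019-02-07.
Because the defendant's absence from the jurisdiction ran from 2018-12-29 to 2020-02-17, the deadline is extended by 415 days to 2020-03-28.
By the time the plaintiff's legal incapacity began on 2020-07-30, the limitation period had already expired on 2020-03-28; that interval cannot revive it.
None of the other events listed affects the running of the period under the stated rules.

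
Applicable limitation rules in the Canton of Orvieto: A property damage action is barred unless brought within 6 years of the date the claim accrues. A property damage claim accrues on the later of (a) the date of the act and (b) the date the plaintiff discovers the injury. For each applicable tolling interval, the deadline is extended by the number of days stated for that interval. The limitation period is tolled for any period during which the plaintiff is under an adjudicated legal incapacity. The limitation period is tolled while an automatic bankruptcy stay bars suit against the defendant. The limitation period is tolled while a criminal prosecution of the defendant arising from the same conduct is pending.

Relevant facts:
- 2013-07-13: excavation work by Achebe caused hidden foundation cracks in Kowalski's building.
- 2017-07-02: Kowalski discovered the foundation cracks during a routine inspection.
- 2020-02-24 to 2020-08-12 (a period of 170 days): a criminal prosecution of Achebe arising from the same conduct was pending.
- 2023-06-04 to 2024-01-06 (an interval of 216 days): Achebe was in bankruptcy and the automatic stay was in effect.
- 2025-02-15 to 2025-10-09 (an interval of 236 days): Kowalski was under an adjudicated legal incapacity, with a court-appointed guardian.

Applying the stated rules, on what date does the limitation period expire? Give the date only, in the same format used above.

2024-07-22

The claim accrued on 2017-07-02 — the later of the 2013-07-13 act and the 2017-07-02 discovery.
Adding the 6 years base period to 2017-07-02 gives a deadline of 2023-07-02, before any tolling.
The pending criminal prosecution from 2020-02-24 to 2020-08-12 tolled the period for 170 days, extending the deadline to 2023-12-19.
The period was tolled for 216 days by the automatic bankruptcy stay (2023-06-04 to 2024-01-06), pushing the deadline to 2024-07-22.
The plaintiff's legal incapacity starting 2025-02-15 came too late — the period had run on 2024-07-22 — and so does not extend the deadline.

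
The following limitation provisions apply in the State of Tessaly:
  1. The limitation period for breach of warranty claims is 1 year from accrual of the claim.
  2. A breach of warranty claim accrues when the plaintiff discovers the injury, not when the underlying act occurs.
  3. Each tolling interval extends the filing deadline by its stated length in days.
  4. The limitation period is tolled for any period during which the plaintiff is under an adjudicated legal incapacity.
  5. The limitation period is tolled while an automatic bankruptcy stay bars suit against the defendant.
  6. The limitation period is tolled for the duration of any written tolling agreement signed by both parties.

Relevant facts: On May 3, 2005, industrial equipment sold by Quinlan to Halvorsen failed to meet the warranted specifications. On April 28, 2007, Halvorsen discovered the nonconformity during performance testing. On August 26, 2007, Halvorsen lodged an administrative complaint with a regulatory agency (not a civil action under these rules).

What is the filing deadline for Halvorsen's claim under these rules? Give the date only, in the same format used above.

Under the discovery rule, the claim accrued on April 28, 2007, when Halvorsen discovered the injury — not on the May 3, 2005 date of the underlying act.
Adding the 1 year base period to April 28, 2007 gives a deadline of April 28, 2008, before any tolling.
Nothing else in the chronology tolls or restarts the period.

April 28, 2008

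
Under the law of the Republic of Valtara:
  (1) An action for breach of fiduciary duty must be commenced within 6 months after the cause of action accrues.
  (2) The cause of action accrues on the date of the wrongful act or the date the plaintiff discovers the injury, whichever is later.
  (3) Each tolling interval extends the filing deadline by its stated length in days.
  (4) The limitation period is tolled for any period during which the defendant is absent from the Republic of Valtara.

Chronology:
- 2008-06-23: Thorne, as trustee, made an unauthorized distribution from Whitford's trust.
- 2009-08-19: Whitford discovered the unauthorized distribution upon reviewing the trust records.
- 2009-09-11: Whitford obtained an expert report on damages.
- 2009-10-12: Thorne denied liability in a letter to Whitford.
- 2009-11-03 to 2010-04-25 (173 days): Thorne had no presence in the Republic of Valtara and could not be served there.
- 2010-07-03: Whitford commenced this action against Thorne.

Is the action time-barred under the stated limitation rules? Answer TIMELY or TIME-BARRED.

TIMELY

Taking the later of the act (2008-06-23) and discovery (2009-08-19), the claim accrued on 2009-08-19.
6 months from 2009-08-19 is 2010-02-19.
The period was tolled for 173 days by the defendant's absence from the jurisdiction (2009-11-03 to 2010-04-25), pushing the deadline to 2010-08-11.
Nothing else in the chronology tolls or restarts the period.
The 2010-07-03 filing precedes the 2010-08-11 deadline; the claim is timely.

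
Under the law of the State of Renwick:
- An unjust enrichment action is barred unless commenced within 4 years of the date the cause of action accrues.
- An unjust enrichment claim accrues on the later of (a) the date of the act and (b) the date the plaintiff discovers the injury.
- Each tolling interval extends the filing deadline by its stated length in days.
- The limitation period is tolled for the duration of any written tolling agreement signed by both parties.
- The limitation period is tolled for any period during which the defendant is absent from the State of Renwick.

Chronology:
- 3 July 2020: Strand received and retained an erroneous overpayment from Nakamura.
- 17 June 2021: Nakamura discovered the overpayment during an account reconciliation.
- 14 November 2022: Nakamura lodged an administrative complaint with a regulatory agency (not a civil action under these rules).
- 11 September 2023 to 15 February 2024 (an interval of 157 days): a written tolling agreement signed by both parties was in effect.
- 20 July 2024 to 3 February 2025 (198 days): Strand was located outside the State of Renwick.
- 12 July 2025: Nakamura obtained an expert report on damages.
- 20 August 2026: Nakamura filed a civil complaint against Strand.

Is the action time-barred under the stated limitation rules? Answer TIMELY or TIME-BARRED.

Taking the later of the act (3 July 2020) and discovery (17 June 2021), the claim accrued on 17 June 2021.
The untolled deadline — 4 years after 17 June 2021 — is 17 June 2025.
The written tolling agreement from 11 September 2023 to 15 February 2024 tolled the period for 157 days, extending the deadline to 21 November 2025.
Because the defendant's absence from the jurisdiction ran from 20 July 2024 to 3 February 2025, the deadline is extended by 198 days to 7 June 2026.
None of the other events listed affects the running of the period under the stated rules.
Filing on 20 August 2026 missed the 7 June 2026 deadline — the action is time-barred.

TIME-BARRED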